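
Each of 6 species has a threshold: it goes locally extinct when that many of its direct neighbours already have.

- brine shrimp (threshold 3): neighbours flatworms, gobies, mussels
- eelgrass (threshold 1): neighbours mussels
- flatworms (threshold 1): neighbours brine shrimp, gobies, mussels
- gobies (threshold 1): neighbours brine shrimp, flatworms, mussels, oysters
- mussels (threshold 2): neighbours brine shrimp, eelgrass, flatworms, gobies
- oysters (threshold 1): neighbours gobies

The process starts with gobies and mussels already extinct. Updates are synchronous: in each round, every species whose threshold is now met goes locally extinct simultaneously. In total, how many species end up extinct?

6

Round 1 — gobies, mussels go locally extinct (initial).
Round 2 — checking thresholds:
  brine shrimp: 2 of 3 neighbours < 3, below threshold.
  eelgrass: 1 of 1 neighbours ≥ 1, goes locally extinct.
  flatworms: 2 of 3 neighbours ≥ 1, goes locally extinct.
  oysters: 1 of 1 neighbours ≥ 1, goes locally extinct.
Round 3 — checking thresholds:
  brine shrimp: 3 of 3 neighbours ≥ 3, goes locally extinct.
Round 4 — no new extinctions; cascade stops.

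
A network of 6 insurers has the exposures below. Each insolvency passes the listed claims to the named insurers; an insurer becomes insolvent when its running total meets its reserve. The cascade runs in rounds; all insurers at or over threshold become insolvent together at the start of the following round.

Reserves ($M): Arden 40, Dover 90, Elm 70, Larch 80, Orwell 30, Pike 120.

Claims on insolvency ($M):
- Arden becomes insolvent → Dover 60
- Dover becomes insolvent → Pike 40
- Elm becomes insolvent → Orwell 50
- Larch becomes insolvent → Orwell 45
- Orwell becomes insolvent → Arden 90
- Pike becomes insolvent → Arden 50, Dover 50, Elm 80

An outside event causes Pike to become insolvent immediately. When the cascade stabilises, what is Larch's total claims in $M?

0

Round 1 — Pike becomes insolvent (initial).
  Arden: +50 → 50 ≥ 40
  Dover: +50 → 50 < 90
  Elm: +80 → 80 ≥ 70
Round 2 — Arden, Elm become insolvent.
  Dover: +60 → 110 ≥ 90
  Orwell: +50 → 50 ≥ 30
Round 3 — Dover, Orwell become insolvent.
No further insolvencies.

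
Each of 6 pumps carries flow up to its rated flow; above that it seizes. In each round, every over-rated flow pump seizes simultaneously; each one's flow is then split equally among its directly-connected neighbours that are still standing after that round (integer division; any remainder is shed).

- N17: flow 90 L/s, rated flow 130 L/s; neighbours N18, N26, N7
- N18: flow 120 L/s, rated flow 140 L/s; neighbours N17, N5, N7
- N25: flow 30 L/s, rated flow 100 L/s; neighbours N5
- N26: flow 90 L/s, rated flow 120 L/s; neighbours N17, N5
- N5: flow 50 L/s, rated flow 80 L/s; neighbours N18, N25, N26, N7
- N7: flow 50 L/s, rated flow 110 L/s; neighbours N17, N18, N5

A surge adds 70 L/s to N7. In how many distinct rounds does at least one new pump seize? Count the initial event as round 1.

3

Round 1 — N7 at 120 > 110. N7 seizes.
  N7 sheds 120 L/s to N17, N18, N5: 40 each.
    N17: 90+40 = 130 ≤ 130
    N18: 120+40 = 160 > 140
    N5: 50+40 = 90 > 80
Round 2 — N18, N5 seize.
  N18 sheds 160 L/s to N17: 160 each.
    N17: 130+160 = 290 > 130
  N5 sheds 90 L/s to N25, N26: 45 each.
    N25: 30+45 = 75 ≤ 100
    N26: 90+45 = 135 > 120
Round 3 — N17, N26 seize.
  N17 sheds 290 L/s: no online neighbours, lost.
  N26 sheds 135 L/s: no online neighbours, lost.
No further seizures.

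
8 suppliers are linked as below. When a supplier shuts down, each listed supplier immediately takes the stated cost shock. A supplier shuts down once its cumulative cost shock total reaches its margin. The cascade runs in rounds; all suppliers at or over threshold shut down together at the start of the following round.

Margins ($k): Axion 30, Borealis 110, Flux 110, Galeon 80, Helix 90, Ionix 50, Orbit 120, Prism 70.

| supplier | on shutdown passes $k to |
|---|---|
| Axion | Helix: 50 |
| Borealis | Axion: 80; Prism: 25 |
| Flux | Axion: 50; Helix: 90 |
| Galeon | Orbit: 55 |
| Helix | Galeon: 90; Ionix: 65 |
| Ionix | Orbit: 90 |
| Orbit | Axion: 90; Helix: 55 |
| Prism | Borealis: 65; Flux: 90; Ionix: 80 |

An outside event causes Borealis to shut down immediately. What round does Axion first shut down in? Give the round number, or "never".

2

Round 1 — Borealis shuts down (initial).
  Axion: +80 → 80 ≥ 30
  Prism: +25 → 25 < 70
Round 2 — Axion shuts down.
  Helix: +50 → 50 < 90
No further shutdowns.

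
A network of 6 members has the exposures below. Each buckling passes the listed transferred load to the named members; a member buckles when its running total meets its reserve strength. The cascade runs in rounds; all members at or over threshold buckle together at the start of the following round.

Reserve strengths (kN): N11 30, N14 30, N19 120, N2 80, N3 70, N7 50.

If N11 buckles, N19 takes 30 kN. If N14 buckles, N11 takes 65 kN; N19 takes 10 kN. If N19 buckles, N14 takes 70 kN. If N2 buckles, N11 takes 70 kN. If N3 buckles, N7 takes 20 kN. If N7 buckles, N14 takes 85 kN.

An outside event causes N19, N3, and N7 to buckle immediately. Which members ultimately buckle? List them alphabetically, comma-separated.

N11, N14, N19, N3, N7

Round 1 — N19, N3, N7 buckle (initial).
  N14: +70+85 → 155 ≥ 30
Round 2 — N14 buckles.
  N11: +65 → 65 ≥ 30
Round 3 — N11 buckles.
No further bucklings.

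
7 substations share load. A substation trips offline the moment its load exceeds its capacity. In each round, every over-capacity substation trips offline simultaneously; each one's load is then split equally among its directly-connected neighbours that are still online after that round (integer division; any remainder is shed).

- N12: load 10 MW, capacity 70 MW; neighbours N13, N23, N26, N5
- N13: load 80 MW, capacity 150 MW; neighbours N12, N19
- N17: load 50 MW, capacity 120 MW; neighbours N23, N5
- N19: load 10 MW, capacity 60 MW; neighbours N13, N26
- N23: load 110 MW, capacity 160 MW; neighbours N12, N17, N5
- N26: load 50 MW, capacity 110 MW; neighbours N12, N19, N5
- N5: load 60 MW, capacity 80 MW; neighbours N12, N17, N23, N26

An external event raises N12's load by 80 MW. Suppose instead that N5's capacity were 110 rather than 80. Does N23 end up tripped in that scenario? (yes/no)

With N5's capacity at 110:
Round 1 — N12 at 90 > 70. N12 trips offline.
  N12 sheds 90 MW to N13, N23, N26, N5: 22 each (2 lost).
    N13: 80+22 = 102 ≤ 150
    N23: 110+22 = 132 ≤ 160
    N26: 50+22 = 72 ≤ 110
    N5: 60+22 = 82 ≤ 110
No further trips.

no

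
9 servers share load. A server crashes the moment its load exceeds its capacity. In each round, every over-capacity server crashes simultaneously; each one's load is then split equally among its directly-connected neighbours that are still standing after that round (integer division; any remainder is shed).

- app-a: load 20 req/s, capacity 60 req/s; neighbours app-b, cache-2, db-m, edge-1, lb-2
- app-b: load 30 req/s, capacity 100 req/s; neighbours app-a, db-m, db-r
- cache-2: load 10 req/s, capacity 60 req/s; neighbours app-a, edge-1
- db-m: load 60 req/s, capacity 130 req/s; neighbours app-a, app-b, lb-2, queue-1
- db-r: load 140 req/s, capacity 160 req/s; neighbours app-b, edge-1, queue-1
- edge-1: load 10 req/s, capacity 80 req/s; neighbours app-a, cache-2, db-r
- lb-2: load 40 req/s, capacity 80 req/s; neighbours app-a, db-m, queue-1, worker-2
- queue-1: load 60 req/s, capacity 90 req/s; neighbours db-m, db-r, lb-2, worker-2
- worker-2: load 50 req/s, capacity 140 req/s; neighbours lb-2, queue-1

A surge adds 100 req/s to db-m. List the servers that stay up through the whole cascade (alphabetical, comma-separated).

worker-2

Round 1 — db-m at 160 > 130. db-m crashes.
  db-m sheds 160 req/s to app-a, app-b, lb-2, queue-1: 40 each.
    app-a: 20+40 = 60 ≤ 60
    app-b: 30+40 = 70 ≤ 100
    lb-2: 40+40 = 80 ≤ 80
    queue-1: 60+40 = 100 > 90
Round 2 — queue-1 crashes.
  queue-1 sheds 100 req/s to db-r, lb-2, worker-2: 33 each (1 lost).
    db-r: 140+33 = 173 > 160
    lb-2: 80+33 = 113 > 80
    worker-2: 50+33 = 83 ≤ 140
Round 3 — db-r, lb-2 crash.
  db-r sheds 173 req/s to app-b, edge-1: 86 each (1 lost).
    app-b: 70+86 = 156 > 100
    edge-1: 10+86 = 96 > 80
  lb-2 sheds 113 req/s to app-a, worker-2: 56 each (1 lost).
    app-a: 60+56 = 116 > 60
    worker-2: 83+56 = 139 ≤ 140
Round 4 — app-a, app-b, edge-1 crash.
  app-a sheds 116 req/s to cache-2: 116 each.
    cache-2: 10+116 = 126 > 60
  app-b sheds 156 req/s: no online neighbours, lost.
  edge-1 sheds 96 req/s to cache-2: 96 each.
    cache-2: 126+96 = 222 > 60
Round 5 — cache-2 crashes.
  cache-2 sheds 222 req/s: no online neighbours, lost.
No further crashes.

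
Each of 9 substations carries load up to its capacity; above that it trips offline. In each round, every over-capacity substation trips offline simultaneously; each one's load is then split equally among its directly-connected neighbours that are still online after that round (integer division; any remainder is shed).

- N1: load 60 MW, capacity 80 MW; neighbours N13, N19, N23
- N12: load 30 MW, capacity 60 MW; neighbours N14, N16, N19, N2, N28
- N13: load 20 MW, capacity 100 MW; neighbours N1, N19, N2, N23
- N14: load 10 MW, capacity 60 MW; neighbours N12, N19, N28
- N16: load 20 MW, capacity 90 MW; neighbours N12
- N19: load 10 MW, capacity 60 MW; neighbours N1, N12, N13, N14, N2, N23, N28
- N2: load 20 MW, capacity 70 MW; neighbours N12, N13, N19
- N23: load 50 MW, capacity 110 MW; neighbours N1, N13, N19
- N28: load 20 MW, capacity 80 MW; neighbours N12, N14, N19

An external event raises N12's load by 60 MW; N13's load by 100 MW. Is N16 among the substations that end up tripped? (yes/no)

Round 1 — N12 at 90 > 60; N13 at 120 > 100. N12, N13 trip offline.
  N12 sheds 90 MW to N14, N16, N19, N2, N28: 18 each.
    N14: 10+18 = 28 ≤ 60
    N16: 20+18 = 38 ≤ 90
    N19: 10+18 = 28 ≤ 60
    N2: 20+18 = 38 ≤ 70
    N28: 20+18 = 38 ≤ 80
  N13 sheds 120 MW to N1, N19, N2, N23: 30 each.
    N1: 60+30 = 90 > 80
    N19: 28+30 = 58 ≤ 60
    N2: 38+30 = 68 ≤ 70
    N23: 50+30 = 80 ≤ 110
Round 2 — N1 trips offline.
  N1 sheds 90 MW to N19, N23: 45 each.
    N19: 58+45 = 103 > 60
    N23: 80+45 = 125 > 110
Round 3 — N19, N23 trip offline.
  N19 sheds 103 MW to N14, N2, N28: 34 each (1 lost).
    N14: 28+34 = 62 > 60
    N2: 68+34 = 102 > 70
    N28: 38+34 = 72 ≤ 80
  N23 sheds 125 MW: no online neighbours, lost.
Round 4 — N14, N2 trip offline.
  N14 sheds 62 MW to N28: 62 each.
    N28: 72+62 = 134 > 80
  N2 sheds 102 MW: no online neighbours, lost.
Round 5 — N28 trips offline.
  N28 sheds 134 MW: no online neighbours, lost.
No further trips.

no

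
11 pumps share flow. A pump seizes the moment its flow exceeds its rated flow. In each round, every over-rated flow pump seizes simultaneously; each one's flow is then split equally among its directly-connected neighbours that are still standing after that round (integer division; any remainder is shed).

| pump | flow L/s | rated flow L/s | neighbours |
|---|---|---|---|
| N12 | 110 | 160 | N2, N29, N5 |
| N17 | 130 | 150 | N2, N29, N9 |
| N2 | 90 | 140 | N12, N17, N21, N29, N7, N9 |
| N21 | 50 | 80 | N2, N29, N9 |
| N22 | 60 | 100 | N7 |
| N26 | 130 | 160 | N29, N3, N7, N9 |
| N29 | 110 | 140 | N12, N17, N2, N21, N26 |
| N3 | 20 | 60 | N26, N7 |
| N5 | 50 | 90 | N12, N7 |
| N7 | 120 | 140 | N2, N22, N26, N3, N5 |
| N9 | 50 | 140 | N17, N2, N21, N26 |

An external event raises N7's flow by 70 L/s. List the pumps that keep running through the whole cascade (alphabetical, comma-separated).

N22

Round 1 — N7 at 190 > 140. N7 seizes.
  N7 sheds 190 L/s to N2, N22, N26, N3, N5: 38 each.
    N2: 90+38 = 128 ≤ 140
    N22: 60+38 = 98 ≤ 100
    N26: 130+38 = 168 > 160
    N3: 20+38 = 58 ≤ 60
    N5: 50+38 = 88 ≤ 90
Round 2 — N26 seizes.
  N26 sheds 168 L/s to N29, N3, N9: 56 each.
    N29: 110+56 = 166 > 140
    N3: 58+56 = 114 > 60
    N9: 50+56 = 106 ≤ 140
Round 3 — N29, N3 seize.
  N29 sheds 166 L/s to N12, N17, N2, N21: 41 each (2 lost).
    N12: 110+41 = 151 ≤ 160
    N17: 130+41 = 171 > 150
    N2: 128+41 = 169 > 140
    N21: 50+41 = 91 > 80
  N3 sheds 114 L/s: no online neighbours, lost.
Round 4 — N17, N2, N21 seize.
  N17 sheds 171 L/s to N9: 171 each.
    N9: 106+171 = 277 > 140
  N2 sheds 169 L/s to N12, N9: 84 each (1 lost).
    N12: 151+84 = 235 > 160
    N9: 277+84 = 361 > 140
  N21 sheds 91 L/s to N9: 91 each.
    N9: 361+91 = 452 > 140
Round 5 — N12, N9 seize.
  N12 sheds 235 L/s to N5: 235 each.
    N5: 88+235 = 323 > 90
  N9 sheds 452 L/s: no online neighbours, lost.
Round 6 — N5 seizes.
  N5 sheds 323 L/s: no online neighbours, lost.
No further seizures.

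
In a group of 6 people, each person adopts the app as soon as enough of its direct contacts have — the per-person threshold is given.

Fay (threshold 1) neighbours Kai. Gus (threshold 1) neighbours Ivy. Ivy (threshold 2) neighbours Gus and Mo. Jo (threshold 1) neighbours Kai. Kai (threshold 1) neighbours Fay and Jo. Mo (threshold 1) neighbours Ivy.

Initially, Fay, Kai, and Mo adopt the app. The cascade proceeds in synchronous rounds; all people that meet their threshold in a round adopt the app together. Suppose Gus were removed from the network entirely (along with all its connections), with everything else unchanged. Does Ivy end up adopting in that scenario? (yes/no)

no

With Gus removed:
Round 1 — Fay, Kai, Mo adopt the app (initial).
Round 2 — checking thresholds:
  Ivy: 1 of 1 neighbours < 2, holds.
  Jo: 1 of 1 neighbours ≥ 1, adopts the app.
Round 3 — no new adoptions; cascade stops.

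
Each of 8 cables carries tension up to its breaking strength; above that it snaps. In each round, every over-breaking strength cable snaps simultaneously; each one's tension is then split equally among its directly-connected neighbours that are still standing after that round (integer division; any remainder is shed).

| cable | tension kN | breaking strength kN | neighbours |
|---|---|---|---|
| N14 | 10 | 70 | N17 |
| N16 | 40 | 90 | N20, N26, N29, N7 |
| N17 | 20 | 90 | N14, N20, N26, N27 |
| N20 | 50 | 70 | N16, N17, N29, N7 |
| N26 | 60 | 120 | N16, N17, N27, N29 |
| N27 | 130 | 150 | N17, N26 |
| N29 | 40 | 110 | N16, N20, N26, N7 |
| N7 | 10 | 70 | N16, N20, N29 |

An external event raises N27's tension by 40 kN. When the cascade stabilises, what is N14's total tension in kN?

Round 1 — N27 at 170 > 150. N27 snaps.
  N27 sheds 170 kN to N17, N26: 85 each.
    N17: 20+85 = 105 > 90
    N26: 60+85 = 145 > 120
Round 2 — N17, N26 snap.
  N17 sheds 105 kN to N14, N20: 52 each (1 lost).
    N14: 10+52 = 62 ≤ 70
    N20: 50+52 = 102 > 70
  N26 sheds 145 kN to N16, N29: 72 each (1 lost).
    N16: 40+72 = 112 > 90
    N29: 40+72 = 112 > 110
Round 3 — N16, N20, N29 snap.
  N16 sheds 112 kN to N7: 112 each.
    N7: 10+112 = 122 > 70
  N20 sheds 102 kN to N7: 102 each.
    N7: 122+102 = 224 > 70
  N29 sheds 112 kN to N7: 112 each.
    N7: 224+112 = 336 > 70
Round 4 — N7 snaps.
  N7 sheds 336 kN: no online neighbours, lost.
No further breaks.

62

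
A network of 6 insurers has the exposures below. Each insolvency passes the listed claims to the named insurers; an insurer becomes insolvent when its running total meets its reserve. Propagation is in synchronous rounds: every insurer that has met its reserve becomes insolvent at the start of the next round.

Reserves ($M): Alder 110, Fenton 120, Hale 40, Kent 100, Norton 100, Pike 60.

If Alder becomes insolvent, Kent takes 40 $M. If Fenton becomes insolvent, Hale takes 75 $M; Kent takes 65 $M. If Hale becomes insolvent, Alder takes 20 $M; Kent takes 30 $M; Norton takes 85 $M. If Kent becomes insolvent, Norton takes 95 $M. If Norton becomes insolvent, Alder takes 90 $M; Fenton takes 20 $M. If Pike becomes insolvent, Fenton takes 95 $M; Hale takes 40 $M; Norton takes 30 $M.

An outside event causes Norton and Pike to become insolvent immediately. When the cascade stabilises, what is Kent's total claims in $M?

70

Round 1 — Norton, Pike become insolvent (initial).
  Alder: +90 → 90 < 110
  Fenton: +20+95 → 115 < 120
  Hale: +40 → 40 ≥ 40
Round 2 — Hale becomes insolvent.
  Alder: +20 → 110 ≥ 110
  Kent: +30 → 30 < 100
Round 3 — Alder becomes insolvent.
  Kent: +40 → 70 < 100
No further insolvencies.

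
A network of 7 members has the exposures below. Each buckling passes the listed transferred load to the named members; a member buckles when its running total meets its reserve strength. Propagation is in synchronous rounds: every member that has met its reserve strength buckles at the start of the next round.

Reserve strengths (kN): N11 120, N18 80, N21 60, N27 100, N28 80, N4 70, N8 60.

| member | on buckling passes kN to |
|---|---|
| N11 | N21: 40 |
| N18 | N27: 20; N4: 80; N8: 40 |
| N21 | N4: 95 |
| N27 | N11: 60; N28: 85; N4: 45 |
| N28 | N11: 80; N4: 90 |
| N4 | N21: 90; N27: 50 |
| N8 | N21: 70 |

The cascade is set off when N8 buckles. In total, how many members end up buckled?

3

Round 1 — N8 buckles (initial).
  N21: +70 → 70 ≥ 60
Round 2 — N21 buckles.
  N4: +95 → 95 ≥ 70
Round 3 — N4 buckles.
  N27: +50 → 50 < 100
No further bucklings.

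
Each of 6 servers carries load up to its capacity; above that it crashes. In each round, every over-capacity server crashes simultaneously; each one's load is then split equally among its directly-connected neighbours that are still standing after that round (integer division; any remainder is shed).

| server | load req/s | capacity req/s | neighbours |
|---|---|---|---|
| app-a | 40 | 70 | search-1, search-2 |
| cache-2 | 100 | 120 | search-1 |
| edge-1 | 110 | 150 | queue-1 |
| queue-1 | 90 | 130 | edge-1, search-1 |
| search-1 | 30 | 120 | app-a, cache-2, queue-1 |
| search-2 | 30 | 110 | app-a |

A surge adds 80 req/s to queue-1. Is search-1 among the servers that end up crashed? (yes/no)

Round 1 — queue-1 at 170 > 130. queue-1 crashes.
  queue-1 sheds 170 req/s to edge-1, search-1: 85 each.
    edge-1: 110+85 = 195 > 150
    search-1: 30+85 = 115 ≤ 120
Round 2 — edge-1 crashes.
  edge-1 sheds 195 req/s: no online neighbours, lost.
No further crashes.

no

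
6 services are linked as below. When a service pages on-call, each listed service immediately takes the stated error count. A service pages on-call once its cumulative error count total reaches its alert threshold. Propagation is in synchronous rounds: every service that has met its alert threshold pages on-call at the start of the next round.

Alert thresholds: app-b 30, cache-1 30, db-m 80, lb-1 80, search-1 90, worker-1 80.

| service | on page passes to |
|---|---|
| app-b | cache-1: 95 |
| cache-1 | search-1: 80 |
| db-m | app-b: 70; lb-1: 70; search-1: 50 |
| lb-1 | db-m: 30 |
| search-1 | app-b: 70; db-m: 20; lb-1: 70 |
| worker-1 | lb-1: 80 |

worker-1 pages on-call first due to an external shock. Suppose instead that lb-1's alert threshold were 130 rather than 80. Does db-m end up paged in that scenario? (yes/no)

With lb-1's alert threshold at 130:
Round 1 — worker-1 pages on-call (initial).
  lb-1: +80 → 80 < 130
No further pages.

no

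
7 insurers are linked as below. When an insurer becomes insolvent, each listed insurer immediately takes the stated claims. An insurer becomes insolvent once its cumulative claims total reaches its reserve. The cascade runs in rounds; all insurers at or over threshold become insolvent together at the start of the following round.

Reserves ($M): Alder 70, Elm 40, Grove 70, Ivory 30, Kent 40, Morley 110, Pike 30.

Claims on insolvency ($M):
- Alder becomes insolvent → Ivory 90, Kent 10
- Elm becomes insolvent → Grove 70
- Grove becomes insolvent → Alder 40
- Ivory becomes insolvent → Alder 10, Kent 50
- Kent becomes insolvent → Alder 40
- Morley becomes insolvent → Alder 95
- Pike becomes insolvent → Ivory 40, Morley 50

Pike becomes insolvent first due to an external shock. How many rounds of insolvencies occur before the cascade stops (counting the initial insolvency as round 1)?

Round 1 — Pike becomes insolvent (initial).
  Ivory: +40 → 40 ≥ 30
  Morley: +50 → 50 < 110
Round 2 — Ivory becomes insolvent.
  Alder: +10 → 10 < 70
  Kent: +50 → 50 ≥ 40
Round 3 — Kent becomes insolvent.
  Alder: +40 → 50 < 70
No further insolvencies.

3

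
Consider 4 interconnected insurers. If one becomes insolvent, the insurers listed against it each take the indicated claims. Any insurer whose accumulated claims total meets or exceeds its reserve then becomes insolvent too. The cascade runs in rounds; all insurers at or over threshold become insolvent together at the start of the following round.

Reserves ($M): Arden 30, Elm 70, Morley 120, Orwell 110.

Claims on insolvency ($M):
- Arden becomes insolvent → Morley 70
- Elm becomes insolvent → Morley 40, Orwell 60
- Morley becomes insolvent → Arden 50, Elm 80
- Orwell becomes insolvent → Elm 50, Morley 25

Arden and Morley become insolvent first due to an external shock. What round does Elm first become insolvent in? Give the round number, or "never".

2

Round 1 — Arden, Morley become insolvent (initial).
  Elm: +80 → 80 ≥ 70
Round 2 — Elm becomes insolvent.
  Orwell: +60 → 60 < 110
No further insolvencies.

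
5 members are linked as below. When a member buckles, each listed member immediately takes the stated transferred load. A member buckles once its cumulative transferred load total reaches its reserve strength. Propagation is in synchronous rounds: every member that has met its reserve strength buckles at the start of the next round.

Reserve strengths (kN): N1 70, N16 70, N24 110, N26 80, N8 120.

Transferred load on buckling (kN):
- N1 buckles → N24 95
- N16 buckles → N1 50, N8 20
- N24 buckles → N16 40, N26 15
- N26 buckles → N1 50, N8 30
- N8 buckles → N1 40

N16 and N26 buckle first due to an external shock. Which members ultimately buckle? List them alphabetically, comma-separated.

Round 1 — N16, N26 buckle (initial).
  N1: +50+50 → 100 ≥ 70
  N8: +20+30 → 50 < 120
Round 2 — N1 buckles.
  N24: +95 → 95 < 110
No further bucklings.

N1, N16, N26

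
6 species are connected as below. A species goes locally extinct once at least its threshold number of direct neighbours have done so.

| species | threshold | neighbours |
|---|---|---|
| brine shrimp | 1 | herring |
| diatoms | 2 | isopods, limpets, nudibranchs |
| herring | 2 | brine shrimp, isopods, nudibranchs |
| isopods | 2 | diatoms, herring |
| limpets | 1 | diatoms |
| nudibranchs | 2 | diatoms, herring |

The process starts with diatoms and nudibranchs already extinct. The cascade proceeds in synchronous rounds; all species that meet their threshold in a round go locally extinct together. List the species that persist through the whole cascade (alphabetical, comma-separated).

Round 1 — diatoms, nudibranchs go locally extinct (initial).
Round 2 — checking thresholds:
  herring: 1 of 3 neighbours < 2, below threshold.
  isopods: 1 of 2 neighbours < 2, below threshold.
  limpets: 1 of 1 neighbours ≥ 1, goes locally extinct.
Round 3 — no new extinctions; cascade stops.

brine shrimp, herring, isopods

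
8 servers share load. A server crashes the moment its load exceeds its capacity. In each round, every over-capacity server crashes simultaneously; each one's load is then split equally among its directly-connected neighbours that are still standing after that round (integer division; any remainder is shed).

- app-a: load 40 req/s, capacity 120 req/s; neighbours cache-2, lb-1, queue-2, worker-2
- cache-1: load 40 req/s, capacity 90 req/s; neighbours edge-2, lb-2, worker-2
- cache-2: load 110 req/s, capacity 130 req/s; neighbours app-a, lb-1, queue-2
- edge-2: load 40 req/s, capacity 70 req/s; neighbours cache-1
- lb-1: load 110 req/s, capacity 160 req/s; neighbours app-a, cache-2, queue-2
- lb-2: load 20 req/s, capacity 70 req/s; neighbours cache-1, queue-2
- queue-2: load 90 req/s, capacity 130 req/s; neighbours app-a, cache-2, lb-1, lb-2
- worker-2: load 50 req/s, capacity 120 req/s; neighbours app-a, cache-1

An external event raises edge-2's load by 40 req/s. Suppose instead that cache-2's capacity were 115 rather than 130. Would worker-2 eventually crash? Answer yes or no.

With cache-2's capacity at 115:
Round 1 — edge-2 at 80 > 70. edge-2 crashes.
  edge-2 sheds 80 req/s to cache-1: 80 each.
    cache-1: 40+80 = 120 > 90
Round 2 — cache-1 crashes.
  cache-1 sheds 120 req/s to lb-2, worker-2: 60 each.
    lb-2: 20+60 = 80 > 70
    worker-2: 50+60 = 110 ≤ 120
Round 3 — lb-2 crashes.
  lb-2 sheds 80 req/s to queue-2: 80 each.
    queue-2: 90+80 = 170 > 130
Round 4 — queue-2 crashes.
  queue-2 sheds 170 req/s to app-a, cache-2, lb-1: 56 each (2 lost).
    app-a: 40+56 = 96 ≤ 120
    cache-2: 110+56 = 166 > 115
    lb-1: 110+56 = 166 > 160
Round 5 — cache-2, lb-1 crash.
  cache-2 sheds 166 req/s to app-a: 166 each.
    app-a: 96+166 = 262 > 120
  lb-1 sheds 166 req/s to app-a: 166 each.
    app-a: 262+166 = 428 > 120
Round 6 — app-a crashes.
  app-a sheds 428 req/s to worker-2: 428 each.
    worker-2: 110+428 = 538 > 120
Round 7 — worker-2 crashes.
  worker-2 sheds 538 req/s: no online neighbours, lost.
No further crashes.

yes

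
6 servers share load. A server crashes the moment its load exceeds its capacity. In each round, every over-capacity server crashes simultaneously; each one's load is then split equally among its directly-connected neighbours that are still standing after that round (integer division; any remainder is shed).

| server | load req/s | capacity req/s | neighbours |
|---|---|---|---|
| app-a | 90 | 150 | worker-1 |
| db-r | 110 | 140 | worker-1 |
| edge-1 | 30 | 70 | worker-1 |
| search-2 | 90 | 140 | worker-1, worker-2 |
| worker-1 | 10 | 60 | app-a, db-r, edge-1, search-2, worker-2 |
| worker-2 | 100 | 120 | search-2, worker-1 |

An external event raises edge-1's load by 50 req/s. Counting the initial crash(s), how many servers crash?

4

Round 1 — edge-1 at 80 > 70. edge-1 crashes.
  edge-1 sheds 80 req/s to worker-1: 80 each.
    worker-1: 10+80 = 90 > 60
Round 2 — worker-1 crashes.
  worker-1 sheds 90 req/s to app-a, db-r, search-2, worker-2: 22 each (2 lost).
    app-a: 90+22 = 112 ≤ 150
    db-r: 110+22 = 132 ≤ 140
    search-2: 90+22 = 112 ≤ 140
    worker-2: 100+22 = 122 > 120
Round 3 — worker-2 crashes.
  worker-2 sheds 122 req/s to search-2: 122 each.
    search-2: 112+122 = 234 > 140
Round 4 — search-2 crashes.
  search-2 sheds 234 req/s: no online neighbours, lost.
No further crashes.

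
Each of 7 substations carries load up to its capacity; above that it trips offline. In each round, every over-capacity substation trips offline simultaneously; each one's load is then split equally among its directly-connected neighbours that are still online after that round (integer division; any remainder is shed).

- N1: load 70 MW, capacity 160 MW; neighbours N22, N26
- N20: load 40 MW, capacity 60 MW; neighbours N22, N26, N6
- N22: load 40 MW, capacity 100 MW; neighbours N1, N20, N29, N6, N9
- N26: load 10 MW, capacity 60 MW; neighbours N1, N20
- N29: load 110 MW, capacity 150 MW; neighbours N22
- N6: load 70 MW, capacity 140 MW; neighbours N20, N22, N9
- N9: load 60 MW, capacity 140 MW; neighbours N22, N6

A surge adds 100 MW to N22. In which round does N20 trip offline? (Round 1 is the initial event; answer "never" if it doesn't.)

2

Round 1 — N22 at 140 > 100. N22 trips offline.
  N22 sheds 140 MW to N1, N20, N29, N6, N9: 28 each.
    N1: 70+28 = 98 ≤ 160
    N20: 40+28 = 68 > 60
    N29: 110+28 = 138 ≤ 150
    N6: 70+28 = 98 ≤ 140
    N9: 60+28 = 88 ≤ 140
Round 2 — N20 trips offline.
  N20 sheds 68 MW to N26, N6: 34 each.
    N26: 10+34 = 44 ≤ 60
    N6: 98+34 = 132 ≤ 140
No further trips.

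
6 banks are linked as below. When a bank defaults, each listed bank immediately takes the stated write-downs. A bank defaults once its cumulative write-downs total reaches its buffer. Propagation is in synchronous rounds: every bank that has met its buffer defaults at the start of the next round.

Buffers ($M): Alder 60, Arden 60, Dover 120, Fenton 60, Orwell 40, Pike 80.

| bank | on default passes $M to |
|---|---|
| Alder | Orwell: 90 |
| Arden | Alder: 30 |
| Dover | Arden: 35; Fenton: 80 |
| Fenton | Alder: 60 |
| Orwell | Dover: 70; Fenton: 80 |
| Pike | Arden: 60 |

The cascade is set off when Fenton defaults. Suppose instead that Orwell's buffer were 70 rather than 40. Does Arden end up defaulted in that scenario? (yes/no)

With Orwell's buffer at 70:
Round 1 — Fenton defaults (initial).
  Alder: +60 → 60 ≥ 60
Round 2 — Alder defaults.
  Orwell: +90 → 90 ≥ 70
Round 3 — Orwell defaults.
  Dover: +70 → 70 < 120
No further defaults.

no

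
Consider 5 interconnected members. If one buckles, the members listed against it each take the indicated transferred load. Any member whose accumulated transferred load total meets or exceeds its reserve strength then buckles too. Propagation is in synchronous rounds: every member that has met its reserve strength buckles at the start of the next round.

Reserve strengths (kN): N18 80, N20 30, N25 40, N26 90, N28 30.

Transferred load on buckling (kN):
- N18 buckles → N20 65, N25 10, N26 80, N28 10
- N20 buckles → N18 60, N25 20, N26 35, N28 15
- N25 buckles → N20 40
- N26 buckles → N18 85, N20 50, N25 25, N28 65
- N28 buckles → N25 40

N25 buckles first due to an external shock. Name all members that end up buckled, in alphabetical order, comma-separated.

N20, N25

Round 1 — N25 buckles (initial).
  N20: +40 → 40 ≥ 30
Round 2 — N20 buckles.
  N18: +60 → 60 < 80
  N26: +35 → 35 < 90
  N28: +15 → 15 < 30
No further bucklings.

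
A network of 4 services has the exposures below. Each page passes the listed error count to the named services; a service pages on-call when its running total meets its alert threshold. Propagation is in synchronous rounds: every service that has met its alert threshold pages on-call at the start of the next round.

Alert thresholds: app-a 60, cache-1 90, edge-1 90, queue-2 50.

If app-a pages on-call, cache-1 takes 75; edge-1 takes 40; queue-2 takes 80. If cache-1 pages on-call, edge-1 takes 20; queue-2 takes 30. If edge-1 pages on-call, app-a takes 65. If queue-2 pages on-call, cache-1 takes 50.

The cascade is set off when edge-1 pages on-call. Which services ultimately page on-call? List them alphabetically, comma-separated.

app-a, cache-1, edge-1, queue-2

Round 1 — edge-1 pages on-call (initial).
  app-a: +65 → 65 ≥ 60
Round 2 — app-a pages on-call.
  cache-1: +75 → 75 < 90
  queue-2: +80 → 80 ≥ 50
Round 3 — queue-2 pages on-call.
  cache-1: +50 → 125 ≥ 90
Round 4 — cache-1 pages on-call.
No further pages.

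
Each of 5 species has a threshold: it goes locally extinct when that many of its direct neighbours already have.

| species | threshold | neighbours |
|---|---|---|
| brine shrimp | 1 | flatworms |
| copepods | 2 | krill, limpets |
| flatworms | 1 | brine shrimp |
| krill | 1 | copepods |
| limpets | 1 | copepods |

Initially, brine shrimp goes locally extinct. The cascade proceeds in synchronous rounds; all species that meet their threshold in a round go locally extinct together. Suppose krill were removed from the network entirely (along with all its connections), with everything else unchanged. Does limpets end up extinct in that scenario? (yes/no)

no

With krill removed:
Round 1 — brine shrimp goes locally extinct (initial).
Round 2 — checking thresholds:
  flatworms: 1 of 1 neighbours ≥ 1, goes locally extinct.
Round 3 — no new extinctions; cascade stops.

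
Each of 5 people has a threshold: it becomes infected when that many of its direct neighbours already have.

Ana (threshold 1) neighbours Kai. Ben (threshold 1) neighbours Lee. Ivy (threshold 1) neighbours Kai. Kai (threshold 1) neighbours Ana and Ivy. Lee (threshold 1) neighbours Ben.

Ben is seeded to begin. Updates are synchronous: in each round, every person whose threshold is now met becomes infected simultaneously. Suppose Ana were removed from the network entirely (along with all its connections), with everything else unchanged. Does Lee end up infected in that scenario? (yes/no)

yes

With Ana removed:
Round 1 — Ben becomes infected (initial).
Round 2 — checking thresholds:
  Lee: 1 of 1 neighbours ≥ 1, becomes infected.
Round 3 — no new infections; cascade stops.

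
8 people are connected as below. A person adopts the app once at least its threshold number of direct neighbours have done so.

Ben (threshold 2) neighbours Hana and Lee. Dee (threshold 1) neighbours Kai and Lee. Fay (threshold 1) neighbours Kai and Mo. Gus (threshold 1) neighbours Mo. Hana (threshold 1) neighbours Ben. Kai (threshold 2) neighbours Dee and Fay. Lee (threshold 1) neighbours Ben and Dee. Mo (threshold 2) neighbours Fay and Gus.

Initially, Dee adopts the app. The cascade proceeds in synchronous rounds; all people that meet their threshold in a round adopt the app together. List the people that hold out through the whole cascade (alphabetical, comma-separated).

Ben, Fay, Gus, Hana, Kai, Mo

Round 1 — Dee adopts the app (initial).
Round 2 — checking thresholds:
  Kai: 1 of 2 neighbours < 2, not yet.
  Lee: 1 of 2 neighbours ≥ 1, adopts the app.
Round 3 — no new adoptions; cascade stops.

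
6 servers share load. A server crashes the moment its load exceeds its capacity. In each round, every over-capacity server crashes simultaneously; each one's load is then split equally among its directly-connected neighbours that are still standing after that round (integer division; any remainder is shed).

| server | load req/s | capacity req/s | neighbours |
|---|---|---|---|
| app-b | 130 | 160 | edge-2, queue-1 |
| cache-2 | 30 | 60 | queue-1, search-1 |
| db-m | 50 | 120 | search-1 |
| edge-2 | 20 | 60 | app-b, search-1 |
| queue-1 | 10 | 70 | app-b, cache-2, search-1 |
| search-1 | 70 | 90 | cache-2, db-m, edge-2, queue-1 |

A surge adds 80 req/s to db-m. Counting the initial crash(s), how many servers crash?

6

Round 1 — db-m at 130 > 120. db-m crashes.
  db-m sheds 130 req/s to search-1: 130 each.
    search-1: 70+130 = 200 > 90
Round 2 — search-1 crashes.
  search-1 sheds 200 req/s to cache-2, edge-2, queue-1: 66 each (2 lost).
    cache-2: 30+66 = 96 > 60
    edge-2: 20+66 = 86 > 60
    queue-1: 10+66 = 76 > 70
Round 3 — cache-2, edge-2, queue-1 crash.
  cache-2 sheds 96 req/s: no online neighbours, lost.
  edge-2 sheds 86 req/s to app-b: 86 each.
    app-b: 130+86 = 216 > 160
  queue-1 sheds 76 req/s to app-b: 76 each.
    app-b: 216+76 = 292 > 160
Round 4 — app-b crashes.
  app-b sheds 292 req/s: no online neighbours, lost.
No further crashes.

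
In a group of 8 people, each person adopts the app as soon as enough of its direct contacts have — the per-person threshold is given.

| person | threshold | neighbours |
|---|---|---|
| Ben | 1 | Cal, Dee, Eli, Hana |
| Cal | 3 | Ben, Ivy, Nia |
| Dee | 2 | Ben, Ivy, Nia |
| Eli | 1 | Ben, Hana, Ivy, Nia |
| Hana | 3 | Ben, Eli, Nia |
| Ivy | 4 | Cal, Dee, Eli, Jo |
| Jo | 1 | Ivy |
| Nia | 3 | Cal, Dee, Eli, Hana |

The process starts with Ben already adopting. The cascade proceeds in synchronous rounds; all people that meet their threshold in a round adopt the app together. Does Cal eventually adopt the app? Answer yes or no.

Round 1 — Ben adopts the app (initial).
Round 2 — checking thresholds:
  Cal: 1 of 3 neighbours < 3, not yet.
  Dee: 1 of 3 neighbours < 2, not yet.
  Eli: 1 of 4 neighbours ≥ 1, adopts the app.
  Hana: 1 of 3 neighbours < 3, not yet.
Round 3 — no new adoptions; cascade stops.

no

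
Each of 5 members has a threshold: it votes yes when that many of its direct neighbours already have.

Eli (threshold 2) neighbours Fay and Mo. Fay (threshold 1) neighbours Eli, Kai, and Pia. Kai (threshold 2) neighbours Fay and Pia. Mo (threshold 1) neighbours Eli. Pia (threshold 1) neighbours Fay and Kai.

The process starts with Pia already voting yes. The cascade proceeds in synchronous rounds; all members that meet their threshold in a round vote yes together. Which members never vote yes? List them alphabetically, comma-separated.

Eli, Mo

Round 1 — Pia votes yes (initial).
Round 2 — checking thresholds:
  Fay: 1 of 3 neighbours ≥ 1, votes yes.
  Kai: 1 of 2 neighbours < 2, holds.
Round 3 — checking thresholds:
  Eli: 1 of 2 neighbours < 2, holds.
  Kai: 2 of 2 neighbours ≥ 2, votes yes.
Round 4 — no new yes votes; cascade stops.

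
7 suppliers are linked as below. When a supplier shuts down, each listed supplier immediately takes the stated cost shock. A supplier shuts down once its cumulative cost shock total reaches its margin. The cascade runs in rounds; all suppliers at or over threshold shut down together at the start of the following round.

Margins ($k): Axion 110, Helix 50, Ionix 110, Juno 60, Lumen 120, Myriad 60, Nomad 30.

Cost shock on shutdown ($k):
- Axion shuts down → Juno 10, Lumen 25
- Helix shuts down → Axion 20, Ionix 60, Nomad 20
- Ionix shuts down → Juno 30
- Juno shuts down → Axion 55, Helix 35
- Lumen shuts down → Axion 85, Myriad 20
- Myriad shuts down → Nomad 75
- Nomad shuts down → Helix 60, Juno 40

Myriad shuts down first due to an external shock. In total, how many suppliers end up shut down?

Round 1 — Myriad shuts down (initial).
  Nomad: +75 → 75 ≥ 30
Round 2 — Nomad shuts down.
  Helix: +60 → 60 ≥ 50
  Juno: +40 → 40 < 60
Round 3 — Helix shuts down.
  Axion: +20 → 20 < 110
  Ionix: +60 → 60 < 110
No further shutdowns.

3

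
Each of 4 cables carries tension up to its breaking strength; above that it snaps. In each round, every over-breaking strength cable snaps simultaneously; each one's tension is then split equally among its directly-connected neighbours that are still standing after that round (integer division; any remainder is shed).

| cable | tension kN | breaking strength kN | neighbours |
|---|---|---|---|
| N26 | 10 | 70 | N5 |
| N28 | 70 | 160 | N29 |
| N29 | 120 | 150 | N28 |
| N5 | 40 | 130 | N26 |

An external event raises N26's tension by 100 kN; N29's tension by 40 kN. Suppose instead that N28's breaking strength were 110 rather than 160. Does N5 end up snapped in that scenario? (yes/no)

With N28's breaking strength at 110:
Round 1 — N26 at 110 > 70; N29 at 160 > 150. N26, N29 snap.
  N26 sheds 110 kN to N5: 110 each.
    N5: 40+110 = 150 > 130
  N29 sheds 160 kN to N28: 160 each.
    N28: 70+160 = 230 > 110
Round 2 — N28, N5 snap.
  N28 sheds 230 kN: no online neighbours, lost.
  N5 sheds 150 kN: no online neighbours, lost.
No further breaks.

yes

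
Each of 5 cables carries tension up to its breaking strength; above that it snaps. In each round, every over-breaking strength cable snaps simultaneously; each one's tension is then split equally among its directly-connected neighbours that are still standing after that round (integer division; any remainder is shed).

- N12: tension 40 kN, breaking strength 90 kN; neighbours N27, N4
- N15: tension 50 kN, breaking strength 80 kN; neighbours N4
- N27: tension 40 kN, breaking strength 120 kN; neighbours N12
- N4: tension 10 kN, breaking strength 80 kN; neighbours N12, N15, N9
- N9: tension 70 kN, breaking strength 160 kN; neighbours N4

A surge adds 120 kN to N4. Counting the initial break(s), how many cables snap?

Round 1 — N4 at 130 > 80. N4 snaps.
  N4 sheds 130 kN to N12, N15, N9: 43 each (1 lost).
    N12: 40+43 = 83 ≤ 90
    N15: 50+43 = 93 > 80
    N9: 70+43 = 113 ≤ 160
Round 2 — N15 snaps.
  N15 sheds 93 kN: no online neighbours, lost.
No further breaks.

2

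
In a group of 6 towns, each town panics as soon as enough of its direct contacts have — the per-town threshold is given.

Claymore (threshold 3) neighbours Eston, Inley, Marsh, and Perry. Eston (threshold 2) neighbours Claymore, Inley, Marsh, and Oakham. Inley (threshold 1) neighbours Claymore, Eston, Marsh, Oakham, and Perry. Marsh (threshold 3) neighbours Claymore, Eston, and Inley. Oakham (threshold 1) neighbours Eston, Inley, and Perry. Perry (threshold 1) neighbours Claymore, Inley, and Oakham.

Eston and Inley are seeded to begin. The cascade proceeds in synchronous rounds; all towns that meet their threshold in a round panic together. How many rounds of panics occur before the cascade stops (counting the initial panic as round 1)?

4

Round 1 — Eston, Inley panic (initial).
Round 2 — checking thresholds:
  Claymore: 2 of 4 neighbours < 3, below threshold.
  Marsh: 2 of 3 neighbours < 3, below threshold.
  Oakham: 2 of 3 neighbours ≥ 1, panics.
  Perry: 1 of 3 neighbours ≥ 1, panics.
Round 3 — checking thresholds:
  Claymore: 3 of 4 neighbours ≥ 3, panics.
  Marsh: 2 of 3 neighbours < 3, below threshold.
Round 4 — checking thresholds:
  Marsh: 3 of 3 neighbours ≥ 3, panics.
Round 5 — no new panics; cascade stops.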